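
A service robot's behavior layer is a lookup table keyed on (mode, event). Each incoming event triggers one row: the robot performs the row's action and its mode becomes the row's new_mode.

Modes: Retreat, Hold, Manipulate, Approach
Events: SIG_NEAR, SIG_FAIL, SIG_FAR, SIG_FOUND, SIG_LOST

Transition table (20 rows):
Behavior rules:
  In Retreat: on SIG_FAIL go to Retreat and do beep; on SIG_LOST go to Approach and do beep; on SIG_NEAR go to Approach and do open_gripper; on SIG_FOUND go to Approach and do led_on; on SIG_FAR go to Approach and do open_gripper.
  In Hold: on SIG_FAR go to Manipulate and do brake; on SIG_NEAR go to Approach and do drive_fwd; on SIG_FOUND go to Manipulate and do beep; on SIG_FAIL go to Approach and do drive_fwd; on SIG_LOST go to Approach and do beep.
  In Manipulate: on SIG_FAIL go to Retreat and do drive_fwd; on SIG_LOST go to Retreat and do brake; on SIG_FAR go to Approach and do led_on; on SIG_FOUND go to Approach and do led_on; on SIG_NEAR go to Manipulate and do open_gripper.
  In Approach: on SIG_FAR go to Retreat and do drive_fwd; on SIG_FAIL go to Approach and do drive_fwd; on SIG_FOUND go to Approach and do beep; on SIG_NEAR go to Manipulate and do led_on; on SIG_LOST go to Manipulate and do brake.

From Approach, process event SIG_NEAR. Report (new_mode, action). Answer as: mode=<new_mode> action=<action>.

mode=Manipulate action=led_on

current mode = Approach; filter table to that mode:
  (Approach, SIG_FAR) → (Retreat, drive_fwd)
  (Approach, SIG_FAIL) → (Approach, drive_fwd)
  (Approach, SIG_FOUND) → (Approach, beep)
  (Approach, SIG_NEAR) → (Manipulate, led_on)  ← event matches
  (Approach, SIG_LOST) → (Manipulate, brake)
event = SIG_NEAR selects (Manipulate, led_on)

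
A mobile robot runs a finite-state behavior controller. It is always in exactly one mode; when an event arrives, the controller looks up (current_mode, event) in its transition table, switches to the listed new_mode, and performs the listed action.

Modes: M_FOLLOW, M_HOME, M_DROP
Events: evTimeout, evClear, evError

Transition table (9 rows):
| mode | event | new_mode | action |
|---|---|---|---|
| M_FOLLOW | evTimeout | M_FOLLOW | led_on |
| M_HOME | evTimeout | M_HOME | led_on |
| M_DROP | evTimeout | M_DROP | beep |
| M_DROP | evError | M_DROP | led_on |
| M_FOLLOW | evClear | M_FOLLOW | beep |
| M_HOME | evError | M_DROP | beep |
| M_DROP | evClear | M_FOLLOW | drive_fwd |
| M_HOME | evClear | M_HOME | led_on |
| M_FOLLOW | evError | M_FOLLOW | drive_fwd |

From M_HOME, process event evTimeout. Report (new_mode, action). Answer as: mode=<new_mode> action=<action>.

mode=M_HOME action=led_on

current mode = M_HOME; filter table to that mode:
  (M_HOME, evTimeout) → (M_HOME, led_on)  ← event matches
  (M_HOME, evError) → (M_DROP, beep)
  (M_HOME, evClear) → (M_HOME, led_on)
event = evTimeout selects (M_HOME, led_on)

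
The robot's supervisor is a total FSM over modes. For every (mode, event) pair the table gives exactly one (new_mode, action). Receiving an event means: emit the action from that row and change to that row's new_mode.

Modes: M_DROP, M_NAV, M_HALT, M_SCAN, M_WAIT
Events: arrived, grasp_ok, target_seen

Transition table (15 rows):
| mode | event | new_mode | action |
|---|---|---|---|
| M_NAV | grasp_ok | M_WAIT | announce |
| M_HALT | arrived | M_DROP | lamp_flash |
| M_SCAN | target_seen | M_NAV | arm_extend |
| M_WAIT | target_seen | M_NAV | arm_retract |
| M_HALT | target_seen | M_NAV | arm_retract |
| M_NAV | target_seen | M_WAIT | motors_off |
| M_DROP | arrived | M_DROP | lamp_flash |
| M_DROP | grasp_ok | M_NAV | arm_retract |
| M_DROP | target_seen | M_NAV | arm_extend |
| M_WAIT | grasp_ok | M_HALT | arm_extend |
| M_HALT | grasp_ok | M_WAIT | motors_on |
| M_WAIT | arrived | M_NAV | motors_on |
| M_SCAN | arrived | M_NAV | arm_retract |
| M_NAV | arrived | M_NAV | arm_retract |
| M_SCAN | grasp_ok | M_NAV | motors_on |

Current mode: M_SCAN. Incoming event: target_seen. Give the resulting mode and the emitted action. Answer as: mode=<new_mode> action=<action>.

current mode = M_SCAN; filter table to that mode:
  (M_SCAN, target_seen) → (M_NAV, arm_extend)  ← event matches
  (M_SCAN, arrived) → (M_NAV, arm_retract)
  (M_SCAN, grasp_ok) → (M_NAV, motors_on)
event = target_seen selects (M_NAV, arm_extend)

mode=M_NAV action=arm_extend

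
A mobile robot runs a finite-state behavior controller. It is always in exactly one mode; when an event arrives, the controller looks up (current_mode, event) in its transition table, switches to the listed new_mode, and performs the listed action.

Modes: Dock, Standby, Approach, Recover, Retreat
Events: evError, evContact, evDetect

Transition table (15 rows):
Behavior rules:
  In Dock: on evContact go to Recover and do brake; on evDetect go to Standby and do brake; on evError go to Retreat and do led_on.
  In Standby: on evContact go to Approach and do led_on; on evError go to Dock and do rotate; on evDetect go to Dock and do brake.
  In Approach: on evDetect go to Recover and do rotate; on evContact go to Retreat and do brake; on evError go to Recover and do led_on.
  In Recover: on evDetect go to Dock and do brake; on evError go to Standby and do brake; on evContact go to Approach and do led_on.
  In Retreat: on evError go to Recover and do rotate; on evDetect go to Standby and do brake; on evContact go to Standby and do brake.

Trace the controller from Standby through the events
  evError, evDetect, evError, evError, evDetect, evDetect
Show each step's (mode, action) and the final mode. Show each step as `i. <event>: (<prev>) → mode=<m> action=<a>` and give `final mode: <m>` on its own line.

final mode: Dock

1. evError: (Standby) → mode=Dock action=rotate
2. evDetect: (Dock) → mode=Standby action=brake
3. evError: (Standby) → mode=Dock action=rotate
4. evError: (Dock) → mode=Retreat action=led_on
5. evDetect: (Retreat) → mode=Standby action=brake
6. evDetect: (Standby) → mode=Dock action=brake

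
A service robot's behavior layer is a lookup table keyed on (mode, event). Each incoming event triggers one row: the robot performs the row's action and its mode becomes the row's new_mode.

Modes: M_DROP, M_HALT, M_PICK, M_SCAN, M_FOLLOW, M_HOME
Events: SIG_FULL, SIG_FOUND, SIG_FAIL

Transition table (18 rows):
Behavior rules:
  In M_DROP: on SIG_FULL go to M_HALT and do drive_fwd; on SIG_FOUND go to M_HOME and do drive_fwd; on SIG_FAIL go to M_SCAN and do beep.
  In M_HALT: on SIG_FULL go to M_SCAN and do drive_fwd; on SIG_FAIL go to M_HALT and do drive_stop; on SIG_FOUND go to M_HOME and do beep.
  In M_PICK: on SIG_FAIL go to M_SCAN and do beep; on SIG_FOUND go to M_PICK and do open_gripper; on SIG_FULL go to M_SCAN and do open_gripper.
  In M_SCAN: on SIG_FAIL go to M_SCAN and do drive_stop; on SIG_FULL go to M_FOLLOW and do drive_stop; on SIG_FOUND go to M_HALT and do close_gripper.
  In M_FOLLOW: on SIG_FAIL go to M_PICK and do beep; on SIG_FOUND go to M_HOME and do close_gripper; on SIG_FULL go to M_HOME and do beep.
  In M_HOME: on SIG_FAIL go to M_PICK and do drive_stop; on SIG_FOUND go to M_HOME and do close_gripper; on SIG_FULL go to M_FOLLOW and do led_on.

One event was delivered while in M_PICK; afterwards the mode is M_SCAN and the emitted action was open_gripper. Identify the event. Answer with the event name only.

SIG_FULL

try SIG_FULL: (M_PICK, SIG_FULL) → (M_SCAN, open_gripper)  ← matches
try SIG_FOUND: (M_PICK, SIG_FOUND) → (M_PICK, open_gripper)
try SIG_FAIL: (M_PICK, SIG_FAIL) → (M_SCAN, beep)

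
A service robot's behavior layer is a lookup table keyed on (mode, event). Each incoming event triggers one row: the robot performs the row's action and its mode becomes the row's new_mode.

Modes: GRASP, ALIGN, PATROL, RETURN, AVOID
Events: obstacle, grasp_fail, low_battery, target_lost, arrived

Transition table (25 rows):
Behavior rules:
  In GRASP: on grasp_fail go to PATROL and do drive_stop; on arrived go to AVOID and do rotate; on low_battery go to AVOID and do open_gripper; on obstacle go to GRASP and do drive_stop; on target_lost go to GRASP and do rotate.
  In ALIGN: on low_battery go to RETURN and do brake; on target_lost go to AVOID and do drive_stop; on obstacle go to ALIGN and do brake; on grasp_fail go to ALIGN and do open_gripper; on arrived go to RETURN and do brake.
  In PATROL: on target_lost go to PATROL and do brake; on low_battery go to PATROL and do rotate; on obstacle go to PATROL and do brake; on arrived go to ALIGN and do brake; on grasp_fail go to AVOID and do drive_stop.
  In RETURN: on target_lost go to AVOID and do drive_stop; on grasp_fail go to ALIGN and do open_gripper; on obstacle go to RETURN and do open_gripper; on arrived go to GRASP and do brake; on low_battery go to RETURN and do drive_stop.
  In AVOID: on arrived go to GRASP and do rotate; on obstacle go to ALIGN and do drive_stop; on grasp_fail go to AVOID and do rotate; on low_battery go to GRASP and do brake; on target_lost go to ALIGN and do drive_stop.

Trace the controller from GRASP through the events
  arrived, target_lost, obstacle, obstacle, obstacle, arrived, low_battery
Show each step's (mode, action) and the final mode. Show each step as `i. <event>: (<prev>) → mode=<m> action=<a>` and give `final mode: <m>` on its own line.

final mode: RETURN

1. arrived: (GRASP) → mode=AVOID action=rotate
2. target_lost: (AVOID) → mode=ALIGN action=drive_stop
3. obstacle: (ALIGN) → mode=ALIGN action=brake
4. obstacle: (ALIGN) → mode=ALIGN action=brake
5. obstacle: (ALIGN) → mode=ALIGN action=brake
6. arrived: (ALIGN) → mode=RETURN action=brake
7. low_battery: (RETURN) → mode=RETURN action=drive_stop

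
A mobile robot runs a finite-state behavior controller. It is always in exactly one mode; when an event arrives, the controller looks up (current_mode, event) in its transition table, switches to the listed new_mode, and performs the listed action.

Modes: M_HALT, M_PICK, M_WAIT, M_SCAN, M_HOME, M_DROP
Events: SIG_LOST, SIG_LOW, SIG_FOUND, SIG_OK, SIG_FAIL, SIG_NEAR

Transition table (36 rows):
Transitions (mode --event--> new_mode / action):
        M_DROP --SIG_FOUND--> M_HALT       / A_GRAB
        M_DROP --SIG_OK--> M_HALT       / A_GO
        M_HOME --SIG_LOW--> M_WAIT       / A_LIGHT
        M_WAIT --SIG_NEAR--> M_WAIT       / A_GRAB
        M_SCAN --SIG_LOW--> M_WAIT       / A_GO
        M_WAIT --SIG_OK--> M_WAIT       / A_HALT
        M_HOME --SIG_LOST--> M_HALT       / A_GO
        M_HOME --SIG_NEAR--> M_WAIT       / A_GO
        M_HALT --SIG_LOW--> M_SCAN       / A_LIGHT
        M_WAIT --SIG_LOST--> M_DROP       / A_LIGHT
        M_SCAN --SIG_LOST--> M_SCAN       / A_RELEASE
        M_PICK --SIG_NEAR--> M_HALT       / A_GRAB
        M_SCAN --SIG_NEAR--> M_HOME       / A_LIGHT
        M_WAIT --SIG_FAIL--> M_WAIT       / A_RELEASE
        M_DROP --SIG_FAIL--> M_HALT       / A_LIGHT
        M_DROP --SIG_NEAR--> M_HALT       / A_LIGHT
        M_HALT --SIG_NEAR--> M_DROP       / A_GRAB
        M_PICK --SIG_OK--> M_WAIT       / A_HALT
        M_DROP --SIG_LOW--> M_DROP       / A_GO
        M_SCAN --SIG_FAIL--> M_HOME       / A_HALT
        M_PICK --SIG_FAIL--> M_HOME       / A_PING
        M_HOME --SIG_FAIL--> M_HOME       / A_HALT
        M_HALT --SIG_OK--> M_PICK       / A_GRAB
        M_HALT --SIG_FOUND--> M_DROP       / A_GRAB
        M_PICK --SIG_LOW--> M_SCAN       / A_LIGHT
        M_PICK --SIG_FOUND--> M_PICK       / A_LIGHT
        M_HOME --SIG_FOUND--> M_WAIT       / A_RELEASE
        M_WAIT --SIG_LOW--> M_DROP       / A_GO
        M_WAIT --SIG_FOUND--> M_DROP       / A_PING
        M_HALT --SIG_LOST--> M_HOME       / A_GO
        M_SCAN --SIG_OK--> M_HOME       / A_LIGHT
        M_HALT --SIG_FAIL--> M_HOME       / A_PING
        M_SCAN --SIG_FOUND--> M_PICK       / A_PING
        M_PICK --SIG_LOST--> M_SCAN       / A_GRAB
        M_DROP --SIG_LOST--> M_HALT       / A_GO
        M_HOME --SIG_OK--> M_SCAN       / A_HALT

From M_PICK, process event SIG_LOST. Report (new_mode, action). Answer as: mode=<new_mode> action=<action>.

mode=M_SCAN action=A_GRAB

current mode = M_PICK; filter table to that mode:
  (M_PICK, SIG_NEAR) → (M_HALT, A_GRAB)
  (M_PICK, SIG_OK) → (M_WAIT, A_HALT)
  (M_PICK, SIG_FAIL) → (M_HOME, A_PING)
  (M_PICK, SIG_LOW) → (M_SCAN, A_LIGHT)
  (M_PICK, SIG_FOUND) → (M_PICK, A_LIGHT)
  (M_PICK, SIG_LOST) → (M_SCAN, A_GRAB)  ← event matches
event = SIG_LOST selects (M_SCAN, A_GRAB)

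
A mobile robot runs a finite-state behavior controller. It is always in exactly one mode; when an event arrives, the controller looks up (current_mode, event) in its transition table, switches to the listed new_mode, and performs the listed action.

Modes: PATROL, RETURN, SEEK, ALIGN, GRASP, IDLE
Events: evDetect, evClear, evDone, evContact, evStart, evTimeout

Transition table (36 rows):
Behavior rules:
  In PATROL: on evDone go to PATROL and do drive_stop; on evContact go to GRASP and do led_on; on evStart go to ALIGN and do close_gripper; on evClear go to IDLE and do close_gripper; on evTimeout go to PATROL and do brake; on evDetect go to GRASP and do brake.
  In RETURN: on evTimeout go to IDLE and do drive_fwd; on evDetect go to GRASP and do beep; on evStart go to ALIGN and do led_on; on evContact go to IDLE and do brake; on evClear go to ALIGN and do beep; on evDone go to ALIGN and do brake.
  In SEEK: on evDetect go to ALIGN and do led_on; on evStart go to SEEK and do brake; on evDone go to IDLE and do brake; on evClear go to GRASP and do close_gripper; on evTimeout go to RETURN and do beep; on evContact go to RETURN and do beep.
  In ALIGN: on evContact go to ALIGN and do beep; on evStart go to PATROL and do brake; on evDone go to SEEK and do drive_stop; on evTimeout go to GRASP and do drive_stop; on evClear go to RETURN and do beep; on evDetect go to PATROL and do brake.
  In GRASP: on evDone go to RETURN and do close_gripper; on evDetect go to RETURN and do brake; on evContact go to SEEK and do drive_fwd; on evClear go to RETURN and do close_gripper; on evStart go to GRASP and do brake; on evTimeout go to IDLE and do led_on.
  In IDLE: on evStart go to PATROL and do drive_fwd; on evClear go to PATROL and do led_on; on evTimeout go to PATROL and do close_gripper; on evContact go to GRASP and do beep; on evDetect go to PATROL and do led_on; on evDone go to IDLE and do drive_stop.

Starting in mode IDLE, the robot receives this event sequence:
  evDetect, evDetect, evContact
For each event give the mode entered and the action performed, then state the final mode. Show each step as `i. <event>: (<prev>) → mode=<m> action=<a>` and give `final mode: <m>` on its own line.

1. evDetect: (IDLE) → mode=PATROL action=led_on
2. evDetect: (PATROL) → mode=GRASP action=brake
3. evContact: (GRASP) → mode=SEEK action=drive_fwd

final mode: SEEK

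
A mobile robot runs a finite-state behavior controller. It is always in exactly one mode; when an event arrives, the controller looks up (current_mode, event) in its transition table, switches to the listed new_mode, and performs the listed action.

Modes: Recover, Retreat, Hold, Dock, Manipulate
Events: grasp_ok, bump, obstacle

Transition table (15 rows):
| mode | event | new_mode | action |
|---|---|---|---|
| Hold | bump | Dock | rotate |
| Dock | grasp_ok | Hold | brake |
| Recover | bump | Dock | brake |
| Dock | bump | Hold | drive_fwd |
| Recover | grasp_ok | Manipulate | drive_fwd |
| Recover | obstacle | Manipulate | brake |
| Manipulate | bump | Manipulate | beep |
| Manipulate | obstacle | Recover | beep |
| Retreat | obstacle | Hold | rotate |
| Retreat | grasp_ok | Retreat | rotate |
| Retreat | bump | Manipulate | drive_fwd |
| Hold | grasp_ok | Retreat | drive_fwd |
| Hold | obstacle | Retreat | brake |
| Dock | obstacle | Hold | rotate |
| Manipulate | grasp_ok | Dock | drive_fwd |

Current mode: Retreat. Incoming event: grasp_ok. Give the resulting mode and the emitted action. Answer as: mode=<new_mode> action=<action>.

current mode = Retreat; filter table to that mode:
  (Retreat, obstacle) → (Hold, rotate)
  (Retreat, grasp_ok) → (Retreat, rotate)  ← event matches
  (Retreat, bump) → (Manipulate, drive_fwd)
event = grasp_ok selects (Retreat, rotate)

mode=Retreat action=rotate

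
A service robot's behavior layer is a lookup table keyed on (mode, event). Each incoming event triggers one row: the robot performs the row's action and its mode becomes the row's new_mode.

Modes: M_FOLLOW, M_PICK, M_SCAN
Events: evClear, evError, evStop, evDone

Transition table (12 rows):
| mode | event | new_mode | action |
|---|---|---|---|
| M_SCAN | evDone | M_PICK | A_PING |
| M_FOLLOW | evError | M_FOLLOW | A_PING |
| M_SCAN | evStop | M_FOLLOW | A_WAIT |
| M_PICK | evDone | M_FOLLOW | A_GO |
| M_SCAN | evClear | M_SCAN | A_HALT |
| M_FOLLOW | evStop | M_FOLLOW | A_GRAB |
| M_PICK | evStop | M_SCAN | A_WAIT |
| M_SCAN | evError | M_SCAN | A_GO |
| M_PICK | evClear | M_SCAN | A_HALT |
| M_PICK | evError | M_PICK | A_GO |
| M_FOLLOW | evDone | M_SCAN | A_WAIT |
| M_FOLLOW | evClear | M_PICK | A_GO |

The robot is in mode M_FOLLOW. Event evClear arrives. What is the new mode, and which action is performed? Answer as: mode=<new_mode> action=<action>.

mode=M_PICK action=A_GO

current mode = M_FOLLOW; filter table to that mode:
  (M_FOLLOW, evError) → (M_FOLLOW, A_PING)
  (M_FOLLOW, evStop) → (M_FOLLOW, A_GRAB)
  (M_FOLLOW, evDone) → (M_SCAN, A_WAIT)
  (M_FOLLOW, evClear) → (M_PICK, A_GO)  ← event matches
event = evClear selects (M_PICK, A_GO)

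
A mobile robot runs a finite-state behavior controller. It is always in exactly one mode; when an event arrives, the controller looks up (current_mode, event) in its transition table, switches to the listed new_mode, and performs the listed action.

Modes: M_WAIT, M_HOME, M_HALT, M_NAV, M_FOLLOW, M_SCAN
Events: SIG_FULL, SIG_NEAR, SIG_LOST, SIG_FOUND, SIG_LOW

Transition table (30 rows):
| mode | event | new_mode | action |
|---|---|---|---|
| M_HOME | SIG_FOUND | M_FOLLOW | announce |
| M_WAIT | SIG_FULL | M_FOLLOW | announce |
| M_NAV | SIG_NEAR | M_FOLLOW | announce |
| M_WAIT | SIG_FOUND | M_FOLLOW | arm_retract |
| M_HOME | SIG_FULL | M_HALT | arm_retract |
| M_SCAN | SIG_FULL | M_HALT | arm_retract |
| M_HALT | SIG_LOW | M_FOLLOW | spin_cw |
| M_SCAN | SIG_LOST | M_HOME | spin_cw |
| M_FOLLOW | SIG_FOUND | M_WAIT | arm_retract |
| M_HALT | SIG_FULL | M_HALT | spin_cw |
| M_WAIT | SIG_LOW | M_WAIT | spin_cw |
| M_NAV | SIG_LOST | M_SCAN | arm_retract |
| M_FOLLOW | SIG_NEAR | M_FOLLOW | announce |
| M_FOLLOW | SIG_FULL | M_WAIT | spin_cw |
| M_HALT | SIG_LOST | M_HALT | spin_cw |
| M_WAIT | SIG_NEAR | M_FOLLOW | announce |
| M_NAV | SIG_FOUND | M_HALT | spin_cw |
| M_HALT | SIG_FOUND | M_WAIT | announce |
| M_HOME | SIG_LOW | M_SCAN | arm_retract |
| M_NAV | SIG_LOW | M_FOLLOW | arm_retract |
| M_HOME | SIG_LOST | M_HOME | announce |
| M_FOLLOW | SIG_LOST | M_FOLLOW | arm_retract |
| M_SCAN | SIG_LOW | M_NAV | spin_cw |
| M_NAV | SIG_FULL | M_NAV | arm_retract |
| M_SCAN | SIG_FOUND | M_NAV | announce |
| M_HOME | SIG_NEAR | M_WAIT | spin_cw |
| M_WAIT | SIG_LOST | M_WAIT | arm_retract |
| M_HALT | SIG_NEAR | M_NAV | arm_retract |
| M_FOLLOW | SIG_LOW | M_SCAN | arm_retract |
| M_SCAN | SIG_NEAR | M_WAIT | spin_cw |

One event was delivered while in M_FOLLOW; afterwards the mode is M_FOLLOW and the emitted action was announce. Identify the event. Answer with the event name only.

SIG_NEAR

try SIG_FULL: (M_FOLLOW, SIG_FULL) → (M_WAIT, spin_cw)
try SIG_NEAR: (M_FOLLOW, SIG_NEAR) → (M_FOLLOW, announce)  ← matches
try SIG_LOST: (M_FOLLOW, SIG_LOST) → (M_FOLLOW, arm_retract)
try SIG_FOUND: (M_FOLLOW, SIG_FOUND) → (M_WAIT, arm_retract)
try SIG_LOW: (M_FOLLOW, SIG_LOW) → (M_SCAN, arm_retract)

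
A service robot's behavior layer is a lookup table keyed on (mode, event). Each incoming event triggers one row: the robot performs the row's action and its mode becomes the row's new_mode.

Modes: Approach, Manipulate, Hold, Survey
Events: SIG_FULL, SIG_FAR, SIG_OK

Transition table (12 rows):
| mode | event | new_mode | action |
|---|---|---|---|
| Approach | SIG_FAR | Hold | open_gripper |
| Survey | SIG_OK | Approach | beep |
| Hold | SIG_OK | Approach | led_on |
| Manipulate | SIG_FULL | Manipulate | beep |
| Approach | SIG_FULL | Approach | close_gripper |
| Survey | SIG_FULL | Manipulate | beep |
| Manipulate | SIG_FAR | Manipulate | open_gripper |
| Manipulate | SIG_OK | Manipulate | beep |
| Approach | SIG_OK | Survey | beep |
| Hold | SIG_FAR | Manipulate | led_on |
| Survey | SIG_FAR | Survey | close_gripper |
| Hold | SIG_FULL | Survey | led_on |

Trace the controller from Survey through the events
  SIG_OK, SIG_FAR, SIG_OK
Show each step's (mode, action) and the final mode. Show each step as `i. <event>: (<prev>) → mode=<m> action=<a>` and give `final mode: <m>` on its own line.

final mode: Approach

1. SIG_OK: (Survey) → mode=Approach action=beep
2. SIG_FAR: (Approach) → mode=Hold action=open_gripper
3. SIG_OK: (Hold) → mode=Approach action=led_on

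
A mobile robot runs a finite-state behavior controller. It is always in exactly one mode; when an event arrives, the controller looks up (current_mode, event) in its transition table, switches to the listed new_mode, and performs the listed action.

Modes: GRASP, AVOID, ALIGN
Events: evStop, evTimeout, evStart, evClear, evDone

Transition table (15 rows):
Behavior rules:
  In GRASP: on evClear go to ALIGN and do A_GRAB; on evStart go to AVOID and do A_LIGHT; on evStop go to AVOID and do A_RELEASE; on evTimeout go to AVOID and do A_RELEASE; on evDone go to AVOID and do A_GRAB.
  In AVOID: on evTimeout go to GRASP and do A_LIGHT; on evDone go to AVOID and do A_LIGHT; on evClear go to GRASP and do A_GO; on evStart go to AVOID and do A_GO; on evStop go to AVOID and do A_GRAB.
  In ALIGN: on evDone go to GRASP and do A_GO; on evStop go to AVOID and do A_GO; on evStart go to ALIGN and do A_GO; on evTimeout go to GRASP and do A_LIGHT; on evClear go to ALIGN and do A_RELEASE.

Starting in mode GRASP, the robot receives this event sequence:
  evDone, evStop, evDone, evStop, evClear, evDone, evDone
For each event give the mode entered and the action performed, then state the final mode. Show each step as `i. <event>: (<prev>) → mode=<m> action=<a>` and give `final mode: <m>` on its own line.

1. evDone: (GRASP) → mode=AVOID action=A_GRAB
2. evStop: (AVOID) → mode=AVOID action=A_GRAB
3. evDone: (AVOID) → mode=AVOID action=A_LIGHT
4. evStop: (AVOID) → mode=AVOID action=A_GRAB
5. evClear: (AVOID) → mode=GRASP action=A_GO
6. evDone: (GRASP) → mode=AVOID action=A_GRAB
7. evDone: (AVOID) → mode=AVOID action=A_LIGHT

final mode: AVOID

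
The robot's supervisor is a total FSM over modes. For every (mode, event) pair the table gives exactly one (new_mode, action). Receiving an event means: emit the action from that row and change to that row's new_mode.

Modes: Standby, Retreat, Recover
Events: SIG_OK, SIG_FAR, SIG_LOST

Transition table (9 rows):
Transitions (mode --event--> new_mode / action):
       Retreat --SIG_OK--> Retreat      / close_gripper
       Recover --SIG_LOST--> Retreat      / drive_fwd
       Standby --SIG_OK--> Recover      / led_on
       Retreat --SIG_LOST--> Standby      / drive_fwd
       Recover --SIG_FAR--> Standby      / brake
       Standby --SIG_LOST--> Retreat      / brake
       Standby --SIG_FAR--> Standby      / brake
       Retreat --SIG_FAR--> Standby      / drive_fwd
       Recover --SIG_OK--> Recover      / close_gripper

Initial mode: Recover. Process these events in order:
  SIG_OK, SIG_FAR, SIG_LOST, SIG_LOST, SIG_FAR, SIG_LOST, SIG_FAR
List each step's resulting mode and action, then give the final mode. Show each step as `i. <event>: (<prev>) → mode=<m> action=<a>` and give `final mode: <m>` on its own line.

1. SIG_OK: (Recover) → mode=Recover action=close_gripper
2. SIG_FAR: (Recover) → mode=Standby action=brake
3. SIG_LOST: (Standby) → mode=Retreat action=brake
4. SIG_LOST: (Retreat) → mode=Standby action=drive_fwd
5. SIG_FAR: (Standby) → mode=Standby action=brake
6. SIG_LOST: (Standby) → mode=Retreat action=brake
7. SIG_FAR: (Retreat) → mode=Standby action=drive_fwd

final mode: Standby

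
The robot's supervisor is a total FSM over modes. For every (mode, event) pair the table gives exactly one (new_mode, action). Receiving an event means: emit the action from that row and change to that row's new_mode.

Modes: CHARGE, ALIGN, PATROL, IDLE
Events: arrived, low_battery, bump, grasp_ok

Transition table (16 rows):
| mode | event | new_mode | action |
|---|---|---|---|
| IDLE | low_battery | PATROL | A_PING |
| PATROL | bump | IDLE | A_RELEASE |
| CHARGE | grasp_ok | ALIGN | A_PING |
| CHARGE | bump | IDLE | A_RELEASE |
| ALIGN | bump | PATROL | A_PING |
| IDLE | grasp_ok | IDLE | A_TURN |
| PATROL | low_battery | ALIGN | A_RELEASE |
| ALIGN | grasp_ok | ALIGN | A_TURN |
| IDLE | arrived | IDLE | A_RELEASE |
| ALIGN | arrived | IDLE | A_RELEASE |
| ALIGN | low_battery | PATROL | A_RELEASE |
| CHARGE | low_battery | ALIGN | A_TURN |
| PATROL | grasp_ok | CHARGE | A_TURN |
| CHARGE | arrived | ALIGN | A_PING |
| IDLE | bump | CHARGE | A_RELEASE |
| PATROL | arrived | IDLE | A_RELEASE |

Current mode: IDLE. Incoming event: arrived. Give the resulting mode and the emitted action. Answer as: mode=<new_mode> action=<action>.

current mode = IDLE; filter table to that mode:
  (IDLE, low_battery) → (PATROL, A_PING)
  (IDLE, grasp_ok) → (IDLE, A_TURN)
  (IDLE, arrived) → (IDLE, A_RELEASE)  ← event matches
  (IDLE, bump) → (CHARGE, A_RELEASE)
event = arrived selects (IDLE, A_RELEASE)

mode=IDLE action=A_RELEASE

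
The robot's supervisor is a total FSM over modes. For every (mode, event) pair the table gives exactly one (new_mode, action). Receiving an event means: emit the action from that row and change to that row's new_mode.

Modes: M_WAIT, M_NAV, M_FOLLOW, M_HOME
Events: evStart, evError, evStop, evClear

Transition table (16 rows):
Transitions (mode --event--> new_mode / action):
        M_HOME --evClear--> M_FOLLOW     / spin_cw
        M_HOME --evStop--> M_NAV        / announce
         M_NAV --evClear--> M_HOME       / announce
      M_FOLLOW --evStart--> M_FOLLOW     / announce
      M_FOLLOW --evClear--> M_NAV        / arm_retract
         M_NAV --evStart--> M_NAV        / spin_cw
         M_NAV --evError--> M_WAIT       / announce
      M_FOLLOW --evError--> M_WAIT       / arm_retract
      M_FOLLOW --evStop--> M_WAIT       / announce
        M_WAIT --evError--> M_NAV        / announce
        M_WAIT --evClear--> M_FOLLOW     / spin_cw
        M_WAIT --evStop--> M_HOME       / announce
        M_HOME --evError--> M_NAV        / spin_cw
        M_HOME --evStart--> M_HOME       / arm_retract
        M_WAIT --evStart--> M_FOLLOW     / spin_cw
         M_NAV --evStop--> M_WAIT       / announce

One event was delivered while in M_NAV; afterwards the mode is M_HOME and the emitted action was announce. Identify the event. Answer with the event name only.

evClear

try evStart: (M_NAV, evStart) → (M_NAV, spin_cw)
try evError: (M_NAV, evError) → (M_WAIT, announce)
try evStop: (M_NAV, evStop) → (M_WAIT, announce)
try evClear: (M_NAV, evClear) → (M_HOME, announce)  ← matches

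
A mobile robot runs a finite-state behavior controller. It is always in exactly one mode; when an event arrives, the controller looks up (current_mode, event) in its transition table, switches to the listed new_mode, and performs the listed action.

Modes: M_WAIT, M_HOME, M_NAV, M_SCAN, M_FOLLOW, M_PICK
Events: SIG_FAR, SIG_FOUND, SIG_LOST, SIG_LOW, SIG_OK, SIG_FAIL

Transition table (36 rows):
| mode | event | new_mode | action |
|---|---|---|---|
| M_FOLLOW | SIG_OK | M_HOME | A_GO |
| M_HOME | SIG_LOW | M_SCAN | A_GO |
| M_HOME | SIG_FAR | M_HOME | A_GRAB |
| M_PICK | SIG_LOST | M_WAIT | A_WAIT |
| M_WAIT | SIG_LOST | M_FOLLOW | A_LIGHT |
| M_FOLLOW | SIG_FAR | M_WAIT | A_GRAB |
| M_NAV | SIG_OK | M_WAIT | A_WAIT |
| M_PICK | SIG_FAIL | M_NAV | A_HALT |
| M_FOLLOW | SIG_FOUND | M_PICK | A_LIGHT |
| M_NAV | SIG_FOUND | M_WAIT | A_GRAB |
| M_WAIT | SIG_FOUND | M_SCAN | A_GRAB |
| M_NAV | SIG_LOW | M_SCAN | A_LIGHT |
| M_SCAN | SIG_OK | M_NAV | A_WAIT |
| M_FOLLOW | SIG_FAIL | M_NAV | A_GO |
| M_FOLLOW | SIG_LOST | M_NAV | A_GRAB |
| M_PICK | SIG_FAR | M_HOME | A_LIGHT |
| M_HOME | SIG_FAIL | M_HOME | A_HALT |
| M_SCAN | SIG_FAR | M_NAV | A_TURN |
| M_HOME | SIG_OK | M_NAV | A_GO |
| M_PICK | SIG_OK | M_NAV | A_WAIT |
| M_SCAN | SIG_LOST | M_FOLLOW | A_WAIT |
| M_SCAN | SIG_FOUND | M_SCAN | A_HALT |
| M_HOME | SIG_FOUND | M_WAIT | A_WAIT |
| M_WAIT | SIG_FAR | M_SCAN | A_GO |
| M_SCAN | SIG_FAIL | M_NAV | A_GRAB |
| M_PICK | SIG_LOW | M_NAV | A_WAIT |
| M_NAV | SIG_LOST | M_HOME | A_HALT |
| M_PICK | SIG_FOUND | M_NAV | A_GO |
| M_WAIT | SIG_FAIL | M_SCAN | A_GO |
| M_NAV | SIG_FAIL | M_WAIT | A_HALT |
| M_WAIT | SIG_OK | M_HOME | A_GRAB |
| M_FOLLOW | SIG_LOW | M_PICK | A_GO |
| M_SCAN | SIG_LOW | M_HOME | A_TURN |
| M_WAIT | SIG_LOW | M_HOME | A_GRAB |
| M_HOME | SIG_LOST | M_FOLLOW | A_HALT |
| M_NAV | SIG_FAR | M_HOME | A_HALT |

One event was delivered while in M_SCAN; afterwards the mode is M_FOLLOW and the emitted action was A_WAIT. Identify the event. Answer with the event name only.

try SIG_FAR: (M_SCAN, SIG_FAR) → (M_NAV, A_TURN)
try SIG_FOUND: (M_SCAN, SIG_FOUND) → (M_SCAN, A_HALT)
try SIG_LOST: (M_SCAN, SIG_LOST) → (M_FOLLOW, A_WAIT)  ← matches
try SIG_LOW: (M_SCAN, SIG_LOW) → (M_HOME, A_TURN)
try SIG_OK: (M_SCAN, SIG_OK) → (M_NAV, A_WAIT)
try SIG_FAIL: (M_SCAN, SIG_FAIL) → (M_NAV, A_GRAB)

SIG_LOST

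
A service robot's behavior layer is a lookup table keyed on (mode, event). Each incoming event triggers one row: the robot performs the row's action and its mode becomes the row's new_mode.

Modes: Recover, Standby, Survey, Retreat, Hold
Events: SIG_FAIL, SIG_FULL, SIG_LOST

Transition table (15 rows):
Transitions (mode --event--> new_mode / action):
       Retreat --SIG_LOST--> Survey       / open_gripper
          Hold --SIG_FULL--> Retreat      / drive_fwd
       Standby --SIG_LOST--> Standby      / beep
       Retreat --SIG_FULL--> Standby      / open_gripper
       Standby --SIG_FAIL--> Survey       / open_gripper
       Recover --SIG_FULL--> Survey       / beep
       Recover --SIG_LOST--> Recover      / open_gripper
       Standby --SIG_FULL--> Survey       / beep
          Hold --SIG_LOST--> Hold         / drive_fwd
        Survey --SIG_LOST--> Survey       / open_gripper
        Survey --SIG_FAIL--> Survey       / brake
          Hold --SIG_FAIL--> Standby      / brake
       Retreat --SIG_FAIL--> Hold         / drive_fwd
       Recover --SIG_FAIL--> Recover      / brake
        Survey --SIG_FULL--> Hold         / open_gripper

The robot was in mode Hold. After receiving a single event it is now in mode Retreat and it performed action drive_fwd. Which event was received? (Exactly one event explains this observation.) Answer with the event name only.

try SIG_FAIL: (Hold, SIG_FAIL) → (Standby, brake)
try SIG_FULL: (Hold, SIG_FULL) → (Retreat, drive_fwd)  ← matches
try SIG_LOST: (Hold, SIG_LOST) → (Hold, drive_fwd)

SIG_FULL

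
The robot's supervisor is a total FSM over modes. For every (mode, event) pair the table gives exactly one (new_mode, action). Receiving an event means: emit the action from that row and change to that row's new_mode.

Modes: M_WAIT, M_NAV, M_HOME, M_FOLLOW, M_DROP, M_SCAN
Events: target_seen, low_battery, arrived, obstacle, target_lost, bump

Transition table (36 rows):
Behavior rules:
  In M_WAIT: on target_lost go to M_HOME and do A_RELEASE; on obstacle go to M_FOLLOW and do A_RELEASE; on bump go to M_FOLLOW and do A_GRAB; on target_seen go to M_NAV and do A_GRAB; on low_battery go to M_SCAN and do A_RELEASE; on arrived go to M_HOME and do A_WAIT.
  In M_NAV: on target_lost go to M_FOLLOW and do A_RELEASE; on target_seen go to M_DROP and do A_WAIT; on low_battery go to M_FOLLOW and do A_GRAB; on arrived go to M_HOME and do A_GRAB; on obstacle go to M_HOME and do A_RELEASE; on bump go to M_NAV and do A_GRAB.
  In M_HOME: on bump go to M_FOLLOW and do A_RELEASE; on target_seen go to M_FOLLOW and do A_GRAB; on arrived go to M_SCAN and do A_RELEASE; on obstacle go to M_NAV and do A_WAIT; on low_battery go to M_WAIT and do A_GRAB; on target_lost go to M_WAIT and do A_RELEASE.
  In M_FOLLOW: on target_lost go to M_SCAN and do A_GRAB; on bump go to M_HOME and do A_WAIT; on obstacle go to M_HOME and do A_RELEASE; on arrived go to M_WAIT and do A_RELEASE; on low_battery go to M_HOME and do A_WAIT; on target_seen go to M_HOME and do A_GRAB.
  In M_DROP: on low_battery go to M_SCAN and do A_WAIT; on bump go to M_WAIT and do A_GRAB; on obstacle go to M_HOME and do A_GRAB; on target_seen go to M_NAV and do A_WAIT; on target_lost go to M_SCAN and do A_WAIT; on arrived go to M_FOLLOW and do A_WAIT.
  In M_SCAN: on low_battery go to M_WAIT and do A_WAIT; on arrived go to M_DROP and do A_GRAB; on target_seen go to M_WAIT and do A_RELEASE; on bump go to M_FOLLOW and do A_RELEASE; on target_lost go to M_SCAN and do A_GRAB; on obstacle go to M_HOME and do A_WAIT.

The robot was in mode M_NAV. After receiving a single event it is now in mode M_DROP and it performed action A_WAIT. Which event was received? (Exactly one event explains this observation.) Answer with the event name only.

try target_seen: (M_NAV, target_seen) → (M_DROP, A_WAIT)  ← matches
try low_battery: (M_NAV, low_battery) → (M_FOLLOW, A_GRAB)
try arrived: (M_NAV, arrived) → (M_HOME, A_GRAB)
try obstacle: (M_NAV, obstacle) → (M_HOME, A_RELEASE)
try target_lost: (M_NAV, target_lost) → (M_FOLLOW, A_RELEASE)
try bump: (M_NAV, bump) → (M_NAV, A_GRAB)

target_seen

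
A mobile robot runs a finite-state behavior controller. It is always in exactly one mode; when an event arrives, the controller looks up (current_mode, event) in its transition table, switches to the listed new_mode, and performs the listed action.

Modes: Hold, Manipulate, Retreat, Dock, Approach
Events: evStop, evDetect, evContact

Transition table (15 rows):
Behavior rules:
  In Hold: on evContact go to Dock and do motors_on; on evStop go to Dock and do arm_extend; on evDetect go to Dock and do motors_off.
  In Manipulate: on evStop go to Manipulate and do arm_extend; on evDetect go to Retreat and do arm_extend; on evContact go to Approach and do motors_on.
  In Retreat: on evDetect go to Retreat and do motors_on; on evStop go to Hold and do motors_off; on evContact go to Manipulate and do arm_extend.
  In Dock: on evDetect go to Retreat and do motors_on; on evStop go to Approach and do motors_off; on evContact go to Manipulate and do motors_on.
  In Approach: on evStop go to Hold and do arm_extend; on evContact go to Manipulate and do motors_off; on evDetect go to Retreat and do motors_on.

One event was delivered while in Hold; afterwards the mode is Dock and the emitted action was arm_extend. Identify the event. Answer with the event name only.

try evStop: (Hold, evStop) → (Dock, arm_extend)  ← matches
try evDetect: (Hold, evDetect) → (Dock, motors_off)
try evContact: (Hold, evContact) → (Dock, motors_on)

evStop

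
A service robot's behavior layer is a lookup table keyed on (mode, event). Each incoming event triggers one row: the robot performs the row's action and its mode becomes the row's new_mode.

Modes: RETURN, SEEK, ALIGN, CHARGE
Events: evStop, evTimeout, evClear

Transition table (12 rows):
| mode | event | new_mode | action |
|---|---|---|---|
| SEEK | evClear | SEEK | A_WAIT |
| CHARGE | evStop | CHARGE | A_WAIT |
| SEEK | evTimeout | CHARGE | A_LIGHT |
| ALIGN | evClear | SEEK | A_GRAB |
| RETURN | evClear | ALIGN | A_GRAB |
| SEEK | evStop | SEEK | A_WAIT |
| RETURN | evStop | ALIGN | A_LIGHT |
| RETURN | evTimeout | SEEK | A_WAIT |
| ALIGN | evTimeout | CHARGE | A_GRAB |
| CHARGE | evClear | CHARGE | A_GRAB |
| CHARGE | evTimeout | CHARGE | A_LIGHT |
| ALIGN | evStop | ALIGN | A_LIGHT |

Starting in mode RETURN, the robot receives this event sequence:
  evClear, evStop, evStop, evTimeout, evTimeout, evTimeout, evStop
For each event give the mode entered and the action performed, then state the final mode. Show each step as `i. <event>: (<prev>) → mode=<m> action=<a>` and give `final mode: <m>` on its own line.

final mode: CHARGE

1. evClear: (RETURN) → mode=ALIGN action=A_GRAB
2. evStop: (ALIGN) → mode=ALIGN action=A_LIGHT
3. evStop: (ALIGN) → mode=ALIGN action=A_LIGHT
4. evTimeout: (ALIGN) → mode=CHARGE action=A_GRAB
5. evTimeout: (CHARGE) → mode=CHARGE action=A_LIGHT
6. evTimeout: (CHARGE) → mode=CHARGE action=A_LIGHT
7. evStop: (CHARGE) → mode=CHARGE action=A_WAIT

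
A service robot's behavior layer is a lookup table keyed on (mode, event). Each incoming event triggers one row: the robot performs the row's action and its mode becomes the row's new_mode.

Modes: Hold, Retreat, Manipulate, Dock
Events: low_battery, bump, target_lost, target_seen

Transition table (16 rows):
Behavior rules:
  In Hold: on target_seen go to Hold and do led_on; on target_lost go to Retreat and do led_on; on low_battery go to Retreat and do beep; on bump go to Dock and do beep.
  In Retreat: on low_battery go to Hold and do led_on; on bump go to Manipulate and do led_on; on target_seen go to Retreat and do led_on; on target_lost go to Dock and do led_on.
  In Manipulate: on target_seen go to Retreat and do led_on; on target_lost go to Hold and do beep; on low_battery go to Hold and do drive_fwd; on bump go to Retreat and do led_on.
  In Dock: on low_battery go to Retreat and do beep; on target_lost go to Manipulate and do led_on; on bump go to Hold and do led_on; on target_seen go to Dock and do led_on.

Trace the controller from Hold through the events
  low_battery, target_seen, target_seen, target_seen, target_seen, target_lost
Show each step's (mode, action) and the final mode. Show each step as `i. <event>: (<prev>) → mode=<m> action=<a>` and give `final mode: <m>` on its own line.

1. low_battery: (Hold) → mode=Retreat action=beep
2. target_seen: (Retreat) → mode=Retreat action=led_on
3. target_seen: (Retreat) → mode=Retreat action=led_on
4. target_seen: (Retreat) → mode=Retreat action=led_on
5. target_seen: (Retreat) → mode=Retreat action=led_on
6. target_lost: (Retreat) → mode=Dock action=led_on

final mode: Dock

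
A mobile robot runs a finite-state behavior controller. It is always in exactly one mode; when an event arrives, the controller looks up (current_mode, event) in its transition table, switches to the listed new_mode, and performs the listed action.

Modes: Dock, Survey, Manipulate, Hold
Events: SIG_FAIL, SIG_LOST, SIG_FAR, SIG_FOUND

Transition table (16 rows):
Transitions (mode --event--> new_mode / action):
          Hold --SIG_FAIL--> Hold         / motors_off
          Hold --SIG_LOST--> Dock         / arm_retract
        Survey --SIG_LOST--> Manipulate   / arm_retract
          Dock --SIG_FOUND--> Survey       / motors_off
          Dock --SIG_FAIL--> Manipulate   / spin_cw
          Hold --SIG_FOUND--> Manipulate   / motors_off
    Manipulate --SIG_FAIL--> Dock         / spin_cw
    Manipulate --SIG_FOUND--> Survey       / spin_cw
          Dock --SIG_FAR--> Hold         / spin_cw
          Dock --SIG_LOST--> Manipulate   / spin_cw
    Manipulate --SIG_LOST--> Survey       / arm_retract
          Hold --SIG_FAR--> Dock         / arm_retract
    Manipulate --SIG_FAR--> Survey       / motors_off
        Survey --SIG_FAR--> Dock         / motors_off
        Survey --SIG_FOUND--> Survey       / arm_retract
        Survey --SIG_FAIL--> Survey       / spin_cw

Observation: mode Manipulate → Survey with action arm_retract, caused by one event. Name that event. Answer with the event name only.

SIG_LOST

try SIG_FAIL: (Manipulate, SIG_FAIL) → (Dock, spin_cw)
try SIG_LOST: (Manipulate, SIG_LOST) → (Survey, arm_retract)  ← matches
try SIG_FAR: (Manipulate, SIG_FAR) → (Survey, motors_off)
try SIG_FOUND: (Manipulate, SIG_FOUND) → (Survey, spin_cw)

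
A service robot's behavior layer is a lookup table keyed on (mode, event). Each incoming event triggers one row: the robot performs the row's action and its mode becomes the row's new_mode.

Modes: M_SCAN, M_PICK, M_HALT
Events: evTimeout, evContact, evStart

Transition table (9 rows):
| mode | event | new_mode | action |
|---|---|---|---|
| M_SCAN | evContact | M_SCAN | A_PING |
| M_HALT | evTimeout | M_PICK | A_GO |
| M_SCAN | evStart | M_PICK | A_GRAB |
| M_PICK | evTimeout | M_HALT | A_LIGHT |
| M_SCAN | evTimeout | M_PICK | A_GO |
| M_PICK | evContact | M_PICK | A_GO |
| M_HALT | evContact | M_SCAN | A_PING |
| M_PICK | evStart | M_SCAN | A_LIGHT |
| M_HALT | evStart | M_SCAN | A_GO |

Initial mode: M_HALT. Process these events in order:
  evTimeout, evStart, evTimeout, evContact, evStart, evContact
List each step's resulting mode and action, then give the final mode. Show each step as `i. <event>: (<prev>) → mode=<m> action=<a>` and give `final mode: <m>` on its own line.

1. evTimeout: (M_HALT) → mode=M_PICK action=A_GO
2. evStart: (M_PICK) → mode=M_SCAN action=A_LIGHT
3. evTimeout: (M_SCAN) → mode=M_PICK action=A_GO
4. evContact: (M_PICK) → mode=M_PICK action=A_GO
5. evStart: (M_PICK) → mode=M_SCAN action=A_LIGHT
6. evContact: (M_SCAN) → mode=M_SCAN action=A_PING

final mode: M_SCAN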